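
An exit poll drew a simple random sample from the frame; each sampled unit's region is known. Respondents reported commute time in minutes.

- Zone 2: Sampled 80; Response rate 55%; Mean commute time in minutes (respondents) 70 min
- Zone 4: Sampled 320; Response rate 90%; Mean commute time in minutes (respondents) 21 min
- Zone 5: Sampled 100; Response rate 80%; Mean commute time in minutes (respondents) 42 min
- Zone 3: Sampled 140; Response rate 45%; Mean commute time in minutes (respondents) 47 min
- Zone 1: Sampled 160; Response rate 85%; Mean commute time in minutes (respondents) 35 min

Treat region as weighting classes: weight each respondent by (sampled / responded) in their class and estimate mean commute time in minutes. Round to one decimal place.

35.9

Each respondent's weight = sampled/responded in their class; summing within a class gives n_sampled, so:
  Zone 2: 80 × 70 = 5600
  Zone 4: 320 × 21 = 6720
  Zone 5: 100 × 42 = 4200
  Zone 3: 140 × 47 = 6580
  Zone 1: 160 × 35 = 5600
Adjusted estimate = 28,700 / 800 = 35.875 → 35.9.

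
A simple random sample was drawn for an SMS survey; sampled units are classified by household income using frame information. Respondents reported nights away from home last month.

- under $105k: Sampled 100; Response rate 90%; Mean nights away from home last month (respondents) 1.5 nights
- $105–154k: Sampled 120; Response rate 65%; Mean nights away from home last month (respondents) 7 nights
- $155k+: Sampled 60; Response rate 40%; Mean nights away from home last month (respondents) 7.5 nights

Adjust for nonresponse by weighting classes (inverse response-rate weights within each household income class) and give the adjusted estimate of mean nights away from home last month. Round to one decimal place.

5.1

Inverse-response-rate weighting restores each class to its sampled count, so class totals weight by n_sampled:
  under $105k: 100 × 1.5 = 150
  $105–154k: 120 × 7 = 840
  $155k+: 60 × 7.5 = 450
Adjusted estimate = 1440 / 280 = 5.14286 → 5.1.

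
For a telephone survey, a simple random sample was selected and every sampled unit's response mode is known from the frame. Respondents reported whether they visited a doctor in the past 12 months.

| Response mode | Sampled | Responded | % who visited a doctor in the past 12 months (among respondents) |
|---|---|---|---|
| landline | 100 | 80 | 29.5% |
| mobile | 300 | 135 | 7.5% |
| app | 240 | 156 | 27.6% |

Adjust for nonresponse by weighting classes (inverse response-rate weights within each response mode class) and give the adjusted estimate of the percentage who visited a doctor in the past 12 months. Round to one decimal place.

Response rates by class: landline 80/100 = 80%, mobile 135/300 = 45%, app 156/240 = 65%.
With weight = n_sampled/n_responded per class, the weighted class total is n_sampled:
  landline: 100 × 29.5 = 2950
  mobile: 300 × 7.5 = 2250
  app: 240 × 27.6 = 6624
Adjusted estimate = 11,824 / 640 = 18.475 → 18.5%.

18.5%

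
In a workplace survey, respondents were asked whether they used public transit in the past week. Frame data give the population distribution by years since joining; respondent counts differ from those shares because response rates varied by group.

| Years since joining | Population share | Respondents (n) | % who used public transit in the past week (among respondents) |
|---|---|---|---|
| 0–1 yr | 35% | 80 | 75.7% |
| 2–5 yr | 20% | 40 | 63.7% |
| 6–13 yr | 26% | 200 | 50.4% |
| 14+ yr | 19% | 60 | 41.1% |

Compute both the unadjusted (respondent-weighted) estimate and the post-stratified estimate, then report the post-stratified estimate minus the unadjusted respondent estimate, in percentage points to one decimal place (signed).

Without adjustment, the pooled respondent share is:
  (80/380)×75.7 + (40/380)×63.7 + (200/380)×50.4 + (60/380)×41.1 = 55.6579%
Post-stratified estimate weights by population shares:
  0.35×75.7 + 0.2×63.7 + 0.26×50.4 + 0.19×41.1 = 60.148%
Difference = 60.148 − 55.6579 = 4.4901 pp.

+4.5 percentage points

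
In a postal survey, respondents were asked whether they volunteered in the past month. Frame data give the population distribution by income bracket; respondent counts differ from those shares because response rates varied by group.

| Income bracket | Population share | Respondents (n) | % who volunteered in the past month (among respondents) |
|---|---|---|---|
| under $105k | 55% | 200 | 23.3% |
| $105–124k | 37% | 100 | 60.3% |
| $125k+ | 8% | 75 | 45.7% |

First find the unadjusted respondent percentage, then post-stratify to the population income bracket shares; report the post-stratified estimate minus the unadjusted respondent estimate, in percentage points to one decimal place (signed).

+1.1 percentage points

Without adjustment, the pooled respondent share is:
  (200/375)×23.3 + (100/375)×60.3 + (75/375)×45.7 = 37.6467%
Post-stratifying to population shares instead:
  0.55×23.3 + 0.37×60.3 + 0.08×45.7 = 38.782%
Difference = 38.782 − 37.6467 = 1.1353 pp.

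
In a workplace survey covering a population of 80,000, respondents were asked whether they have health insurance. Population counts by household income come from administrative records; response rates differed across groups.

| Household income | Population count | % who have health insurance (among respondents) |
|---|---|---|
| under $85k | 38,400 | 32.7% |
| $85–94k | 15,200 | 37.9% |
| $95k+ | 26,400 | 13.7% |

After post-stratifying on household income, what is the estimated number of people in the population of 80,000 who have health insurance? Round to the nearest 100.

Each cell contributes its population count × the respondent rate:
  under $85k: 38,400 × 32.7% = 12556.8
  $85–94k: 15,200 × 37.9% = 5760.8
  $95k+: 26,400 × 13.7% = 3616.8
Estimated total = 21934.4 → 21,900.

21,900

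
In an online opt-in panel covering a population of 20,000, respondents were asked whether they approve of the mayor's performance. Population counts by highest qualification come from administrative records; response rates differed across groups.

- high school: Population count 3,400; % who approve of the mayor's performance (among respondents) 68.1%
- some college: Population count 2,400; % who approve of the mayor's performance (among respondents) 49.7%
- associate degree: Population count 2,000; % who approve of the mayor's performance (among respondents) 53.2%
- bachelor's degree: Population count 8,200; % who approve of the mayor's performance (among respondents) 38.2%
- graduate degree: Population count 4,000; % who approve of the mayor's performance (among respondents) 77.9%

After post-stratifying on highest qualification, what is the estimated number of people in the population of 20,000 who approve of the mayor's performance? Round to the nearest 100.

Each cell contributes its population count × the respondent rate:
  high school: 3,400 × 68.1% = 2315.4
  some college: 2,400 × 49.7% = 1192.8
  associate degree: 2,000 × 53.2% = 1064
  bachelor's degree: 8,200 × 38.2% = 3132.4
  graduate degree: 4,000 × 77.9% = 3116
Estimated total = 10820.6 → 10,800.

10,800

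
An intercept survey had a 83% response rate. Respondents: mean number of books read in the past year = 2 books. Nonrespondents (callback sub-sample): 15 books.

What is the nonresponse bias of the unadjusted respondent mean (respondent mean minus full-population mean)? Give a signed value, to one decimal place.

-2.2

Nonresponse fraction = 1 − 0.83 = 0.17.
Bias = (nonresponse fraction) × (respondent mean − nonrespondent mean)
     = 0.17 × (2 − 15) = 0.17 × -13 = -2.21.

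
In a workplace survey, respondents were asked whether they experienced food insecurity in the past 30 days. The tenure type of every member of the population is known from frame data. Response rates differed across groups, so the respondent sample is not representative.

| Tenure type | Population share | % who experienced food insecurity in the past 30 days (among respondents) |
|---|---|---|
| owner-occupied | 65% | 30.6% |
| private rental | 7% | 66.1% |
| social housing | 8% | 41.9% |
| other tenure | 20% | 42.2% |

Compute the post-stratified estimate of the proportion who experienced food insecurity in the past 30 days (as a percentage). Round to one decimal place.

36.3%

Reweight to the known tenure type distribution:
  owner-occupied: 0.65 × 30.6 = 19.89
  private rental: 0.07 × 66.1 = 4.627
  social housing: 0.08 × 41.9 = 3.352
  other tenure: 0.2 × 42.2 = 8.44
Post-stratified estimate = 36.309 → 36.3%.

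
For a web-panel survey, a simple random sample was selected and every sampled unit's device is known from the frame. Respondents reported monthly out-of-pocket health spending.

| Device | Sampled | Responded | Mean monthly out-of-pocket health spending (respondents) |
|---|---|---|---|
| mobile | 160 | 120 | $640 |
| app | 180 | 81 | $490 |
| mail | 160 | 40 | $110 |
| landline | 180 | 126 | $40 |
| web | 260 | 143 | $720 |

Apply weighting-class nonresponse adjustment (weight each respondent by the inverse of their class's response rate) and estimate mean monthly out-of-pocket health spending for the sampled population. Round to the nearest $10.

$430

Class response rates: mobile 120/160 = 75%, app 81/180 = 45%, mail 40/160 = 25%, landline 126/180 = 70%, web 143/260 = 55%.
Inverse-response-rate weighting restores each class to its sampled count, so class totals weight by n_sampled:
  mobile: 160 × 640 = 102,400
  app: 180 × 490 = 88,200
  mail: 160 × 110 = 17,600
  landline: 180 × 40 = 7200
  web: 260 × 720 = 187,200
Adjusted estimate = 402,600 / 940 = 428.298 → $430.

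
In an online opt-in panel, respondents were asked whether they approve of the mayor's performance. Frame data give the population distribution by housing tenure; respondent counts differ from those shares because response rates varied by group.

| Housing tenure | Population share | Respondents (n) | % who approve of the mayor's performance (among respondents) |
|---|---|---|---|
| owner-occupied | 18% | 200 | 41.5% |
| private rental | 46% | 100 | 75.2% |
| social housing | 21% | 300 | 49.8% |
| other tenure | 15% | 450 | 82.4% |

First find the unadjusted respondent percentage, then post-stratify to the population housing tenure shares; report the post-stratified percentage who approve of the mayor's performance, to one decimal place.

Without adjustment, the pooled respondent share is:
  (200/1050)×41.5 + (100/1050)×75.2 + (300/1050)×49.8 + (450/1050)×82.4 = 64.6095%
Post-stratified estimate weights by population shares:
  0.18×41.5 + 0.46×75.2 + 0.21×49.8 + 0.15×82.4 = 64.88%

64.9%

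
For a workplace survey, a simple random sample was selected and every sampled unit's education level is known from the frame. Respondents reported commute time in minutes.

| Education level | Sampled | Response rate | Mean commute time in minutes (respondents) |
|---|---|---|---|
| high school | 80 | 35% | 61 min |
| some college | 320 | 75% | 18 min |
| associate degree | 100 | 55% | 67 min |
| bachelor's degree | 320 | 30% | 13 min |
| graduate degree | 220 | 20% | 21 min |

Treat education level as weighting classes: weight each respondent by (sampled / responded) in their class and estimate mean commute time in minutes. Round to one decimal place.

With weight = n_sampled/n_responded per class, the weighted class total is n_sampled:
  high school: 80 × 61 = 4880
  some college: 320 × 18 = 5760
  associate degree: 100 × 67 = 6700
  bachelor's degree: 320 × 13 = 4160
  graduate degree: 220 × 21 = 4620
Adjusted estimate = 26,120 / 1,040 = 25.1154 → 25.1.

25.1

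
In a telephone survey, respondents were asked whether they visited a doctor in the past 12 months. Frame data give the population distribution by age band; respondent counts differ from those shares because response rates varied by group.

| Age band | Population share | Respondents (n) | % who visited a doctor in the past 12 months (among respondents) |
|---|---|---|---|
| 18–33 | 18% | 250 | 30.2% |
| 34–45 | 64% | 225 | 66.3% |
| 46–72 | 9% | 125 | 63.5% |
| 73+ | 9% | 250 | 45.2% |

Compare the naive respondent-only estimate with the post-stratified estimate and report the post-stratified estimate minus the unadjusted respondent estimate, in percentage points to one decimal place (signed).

Naive respondent-only estimate (weights = respondent counts):
  (250/850)×30.2 + (225/850)×66.3 + (125/850)×63.5 + (250/850)×45.2 = 49.0647%
Post-stratifying to population shares instead:
  0.18×30.2 + 0.64×66.3 + 0.09×63.5 + 0.09×45.2 = 57.651%
Difference = 57.651 − 49.0647 = 8.5863 pp.

+8.6 percentage points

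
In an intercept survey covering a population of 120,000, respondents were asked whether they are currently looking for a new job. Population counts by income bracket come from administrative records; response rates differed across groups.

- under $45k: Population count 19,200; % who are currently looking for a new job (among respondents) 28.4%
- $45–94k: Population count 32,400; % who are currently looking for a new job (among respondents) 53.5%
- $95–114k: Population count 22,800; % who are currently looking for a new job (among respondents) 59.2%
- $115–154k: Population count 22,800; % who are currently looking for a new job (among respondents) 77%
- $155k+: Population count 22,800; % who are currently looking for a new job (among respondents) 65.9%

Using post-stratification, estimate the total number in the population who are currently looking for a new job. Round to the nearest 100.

Each cell contributes its population count × the respondent rate:
  under $45k: 19,200 × 28.4% = 5452.8
  $45–94k: 32,400 × 53.5% = 17,334
  $95–114k: 22,800 × 59.2% = 13497.6
  $115–154k: 22,800 × 77% = 17,556
  $155k+: 22,800 × 65.9% = 15025.2
Estimated total = 68865.6 → 68,900.

68,900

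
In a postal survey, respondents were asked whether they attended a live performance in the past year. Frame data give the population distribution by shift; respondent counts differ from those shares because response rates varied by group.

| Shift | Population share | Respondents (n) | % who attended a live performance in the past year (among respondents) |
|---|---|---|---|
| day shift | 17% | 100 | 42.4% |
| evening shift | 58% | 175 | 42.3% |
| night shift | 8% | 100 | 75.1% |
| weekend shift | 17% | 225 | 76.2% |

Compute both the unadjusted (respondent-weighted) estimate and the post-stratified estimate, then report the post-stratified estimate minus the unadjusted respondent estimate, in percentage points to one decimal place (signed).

Without adjustment, the pooled respondent share is:
  (100/600)×42.4 + (175/600)×42.3 + (100/600)×75.1 + (225/600)×76.2 = 60.4958%
Reweighting by population shift shares:
  0.17×42.4 + 0.58×42.3 + 0.08×75.1 + 0.17×76.2 = 50.704%
Difference = 50.704 − 60.4958 = -9.7918 pp.

-9.8 percentage points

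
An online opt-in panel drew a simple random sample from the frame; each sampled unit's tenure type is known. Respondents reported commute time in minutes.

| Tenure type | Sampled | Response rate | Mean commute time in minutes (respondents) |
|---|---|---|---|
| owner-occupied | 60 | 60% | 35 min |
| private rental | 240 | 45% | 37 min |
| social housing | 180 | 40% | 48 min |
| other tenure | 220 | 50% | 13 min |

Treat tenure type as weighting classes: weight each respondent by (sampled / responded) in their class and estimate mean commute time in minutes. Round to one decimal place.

32.1

Inverse-response-rate weighting restores each class to its sampled count, so class totals weight by n_sampled:
  owner-occupied: 60 × 35 = 2100
  private rental: 240 × 37 = 8880
  social housing: 180 × 48 = 8640
  other tenure: 220 × 13 = 2860
Adjusted estimate = 22,480 / 700 = 32.1143 → 32.1.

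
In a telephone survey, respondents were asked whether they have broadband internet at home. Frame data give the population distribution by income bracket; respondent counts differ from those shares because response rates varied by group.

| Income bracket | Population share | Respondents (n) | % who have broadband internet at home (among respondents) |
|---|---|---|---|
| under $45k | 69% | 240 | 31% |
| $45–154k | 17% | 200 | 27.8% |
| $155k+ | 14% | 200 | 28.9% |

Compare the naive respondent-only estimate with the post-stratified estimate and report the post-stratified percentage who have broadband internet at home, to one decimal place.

Unadjusted (pooled respondent) estimate weights by respondent counts:
  (240/640)×31 + (200/640)×27.8 + (200/640)×28.9 = 29.3438%
Post-stratified estimate weights by population shares:
  0.69×31 + 0.17×27.8 + 0.14×28.9 = 30.162%

30.2%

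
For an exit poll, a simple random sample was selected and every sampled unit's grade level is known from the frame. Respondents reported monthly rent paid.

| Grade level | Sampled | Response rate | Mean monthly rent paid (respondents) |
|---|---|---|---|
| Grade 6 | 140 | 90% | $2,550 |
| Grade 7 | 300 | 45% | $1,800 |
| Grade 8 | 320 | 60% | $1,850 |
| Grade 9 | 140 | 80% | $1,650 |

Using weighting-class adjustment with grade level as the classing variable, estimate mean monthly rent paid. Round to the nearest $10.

With weight = n_sampled/n_responded per class, the weighted class total is n_sampled:
  Grade 6: 140 × 2550 = 357,000
  Grade 7: 300 × 1800 = 540,000
  Grade 8: 320 × 1850 = 592,000
  Grade 9: 140 × 1650 = 231,000
Adjusted estimate = 1,720,000 / 900 = 1911.11 → $1,910.

$1,910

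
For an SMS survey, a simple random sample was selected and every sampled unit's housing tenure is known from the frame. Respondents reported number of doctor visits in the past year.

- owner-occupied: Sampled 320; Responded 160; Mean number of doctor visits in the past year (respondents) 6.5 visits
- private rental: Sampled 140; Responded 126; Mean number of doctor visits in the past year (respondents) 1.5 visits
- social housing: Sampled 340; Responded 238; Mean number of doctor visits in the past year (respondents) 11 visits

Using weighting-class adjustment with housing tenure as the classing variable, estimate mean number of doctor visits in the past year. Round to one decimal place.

Response rates by class: owner-occupied 160/320 = 50%, private rental 126/140 = 90%, social housing 238/340 = 70%.
Inverse-response-rate weighting restores each class to its sampled count, so class totals weight by n_sampled:
  owner-occupied: 320 × 6.5 = 2080
  private rental: 140 × 1.5 = 210
  social housing: 340 × 11 = 3740
Adjusted estimate = 6030 / 800 = 7.5375 → 7.5.

7.5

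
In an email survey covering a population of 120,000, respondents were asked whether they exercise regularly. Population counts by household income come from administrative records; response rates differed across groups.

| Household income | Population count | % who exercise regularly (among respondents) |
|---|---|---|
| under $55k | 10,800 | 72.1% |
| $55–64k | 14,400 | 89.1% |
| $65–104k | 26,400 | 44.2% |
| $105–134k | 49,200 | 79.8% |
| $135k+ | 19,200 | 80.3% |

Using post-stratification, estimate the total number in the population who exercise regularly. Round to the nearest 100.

87,000

Estimated count per cell = population count × respondent percentage:
  under $55k: 10,800 × 72.1% = 7786.8
  $55–64k: 14,400 × 89.1% = 12830.4
  $65–104k: 26,400 × 44.2% = 11668.8
  $105–134k: 49,200 × 79.8% = 39261.6
  $135k+: 19,200 × 80.3% = 15417.6
Estimated total = 86965.2 → 87,000.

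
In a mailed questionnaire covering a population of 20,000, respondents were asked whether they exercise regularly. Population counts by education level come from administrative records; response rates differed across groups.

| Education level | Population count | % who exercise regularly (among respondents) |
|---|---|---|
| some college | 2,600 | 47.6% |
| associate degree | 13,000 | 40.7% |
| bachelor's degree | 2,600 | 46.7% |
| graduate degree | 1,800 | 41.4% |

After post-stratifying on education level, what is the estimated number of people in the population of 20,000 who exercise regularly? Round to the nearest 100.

Estimated count per cell = population count × respondent percentage:
  some college: 2,600 × 47.6% = 1237.6
  associate degree: 13,000 × 40.7% = 5291
  bachelor's degree: 2,600 × 46.7% = 1214.2
  graduate degree: 1,800 × 41.4% = 745.2
Estimated total = 8488 → 8,500.

8,500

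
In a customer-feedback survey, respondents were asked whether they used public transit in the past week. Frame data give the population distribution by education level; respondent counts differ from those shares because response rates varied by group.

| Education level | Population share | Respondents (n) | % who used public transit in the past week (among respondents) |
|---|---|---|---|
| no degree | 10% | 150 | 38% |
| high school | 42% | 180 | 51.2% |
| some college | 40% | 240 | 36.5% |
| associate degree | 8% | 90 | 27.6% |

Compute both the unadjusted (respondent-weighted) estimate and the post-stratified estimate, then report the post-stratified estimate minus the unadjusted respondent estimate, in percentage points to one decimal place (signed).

Naive respondent-only estimate (weights = respondent counts):
  (150/660)×38 + (180/660)×51.2 + (240/660)×36.5 + (90/660)×27.6 = 39.6364%
Post-stratified estimate weights by population shares:
  0.1×38 + 0.42×51.2 + 0.4×36.5 + 0.08×27.6 = 42.112%
Difference = 42.112 − 39.6364 = 2.4756 pp.

+2.5 percentage points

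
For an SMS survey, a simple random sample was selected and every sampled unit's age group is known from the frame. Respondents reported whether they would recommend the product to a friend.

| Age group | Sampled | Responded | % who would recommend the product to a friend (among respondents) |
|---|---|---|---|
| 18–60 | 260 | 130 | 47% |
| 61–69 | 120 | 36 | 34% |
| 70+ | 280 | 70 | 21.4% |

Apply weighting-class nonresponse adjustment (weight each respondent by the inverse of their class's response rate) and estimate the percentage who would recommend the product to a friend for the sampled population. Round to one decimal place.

33.8%

Class response rates: 18–60 130/260 = 50%, 61–69 36/120 = 30%, 70+ 70/280 = 25%.
Each respondent's weight = sampled/responded in their class; summing within a class gives n_sampled, so:
  18–60: 260 × 47 = 12,220
  61–69: 120 × 34 = 4080
  70+: 280 × 21.4 = 5992
Adjusted estimate = 22,292 / 660 = 33.7758 → 33.8%.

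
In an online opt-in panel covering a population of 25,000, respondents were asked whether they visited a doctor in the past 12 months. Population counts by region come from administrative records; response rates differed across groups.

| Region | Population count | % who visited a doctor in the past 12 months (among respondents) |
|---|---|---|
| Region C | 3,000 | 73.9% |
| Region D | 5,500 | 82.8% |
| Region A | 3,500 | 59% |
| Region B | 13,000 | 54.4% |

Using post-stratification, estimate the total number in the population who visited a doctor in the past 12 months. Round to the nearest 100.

15,900

Apply each group's respondent rate to its population count:
  Region C: 3,000 × 73.9% = 2217
  Region D: 5,500 × 82.8% = 4554
  Region A: 3,500 × 59% = 2065
  Region B: 13,000 × 54.4% = 7072
Estimated total = 15,908 → 15,900.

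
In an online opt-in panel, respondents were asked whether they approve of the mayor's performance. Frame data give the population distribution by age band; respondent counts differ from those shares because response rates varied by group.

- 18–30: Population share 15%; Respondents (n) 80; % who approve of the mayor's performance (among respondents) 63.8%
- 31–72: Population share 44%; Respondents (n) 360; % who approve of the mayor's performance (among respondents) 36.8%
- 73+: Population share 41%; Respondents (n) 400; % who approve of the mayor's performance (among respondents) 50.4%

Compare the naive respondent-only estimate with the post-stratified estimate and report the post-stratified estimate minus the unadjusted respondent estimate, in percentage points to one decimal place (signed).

+0.6 percentage points

Unadjusted (pooled respondent) estimate weights by respondent counts:
  (80/840)×63.8 + (360/840)×36.8 + (400/840)×50.4 = 45.8476%
Reweighting by population age band shares:
  0.15×63.8 + 0.44×36.8 + 0.41×50.4 = 46.426%
Difference = 46.426 − 45.8476 = 0.5784 pp.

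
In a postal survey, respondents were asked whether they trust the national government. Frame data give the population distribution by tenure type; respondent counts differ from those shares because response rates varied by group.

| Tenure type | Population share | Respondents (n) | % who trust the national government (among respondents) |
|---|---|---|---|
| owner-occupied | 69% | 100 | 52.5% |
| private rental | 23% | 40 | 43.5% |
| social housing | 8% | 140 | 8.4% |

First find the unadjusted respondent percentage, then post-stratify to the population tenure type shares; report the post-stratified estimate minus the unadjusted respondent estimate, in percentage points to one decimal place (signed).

Unadjusted (pooled respondent) estimate weights by respondent counts:
  (100/280)×52.5 + (40/280)×43.5 + (140/280)×8.4 = 29.1643%
Post-stratifying to population shares instead:
  0.69×52.5 + 0.23×43.5 + 0.08×8.4 = 46.902%
Difference = 46.902 − 29.1643 = 17.7377 pp.

+17.7 percentage points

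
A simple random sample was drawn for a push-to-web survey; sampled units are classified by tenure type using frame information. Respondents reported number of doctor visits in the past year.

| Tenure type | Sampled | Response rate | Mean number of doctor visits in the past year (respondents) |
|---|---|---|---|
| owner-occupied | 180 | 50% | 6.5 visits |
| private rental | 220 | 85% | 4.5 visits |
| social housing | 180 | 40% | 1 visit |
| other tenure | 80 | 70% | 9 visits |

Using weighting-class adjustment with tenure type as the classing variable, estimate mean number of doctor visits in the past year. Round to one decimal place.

With weight = n_sampled/n_responded per class, the weighted class total is n_sampled:
  owner-occupied: 180 × 6.5 = 1170
  private rental: 220 × 4.5 = 990
  social housing: 180 × 1 = 180
  other tenure: 80 × 9 = 720
Adjusted estimate = 3060 / 660 = 4.63636 → 4.6.

4.6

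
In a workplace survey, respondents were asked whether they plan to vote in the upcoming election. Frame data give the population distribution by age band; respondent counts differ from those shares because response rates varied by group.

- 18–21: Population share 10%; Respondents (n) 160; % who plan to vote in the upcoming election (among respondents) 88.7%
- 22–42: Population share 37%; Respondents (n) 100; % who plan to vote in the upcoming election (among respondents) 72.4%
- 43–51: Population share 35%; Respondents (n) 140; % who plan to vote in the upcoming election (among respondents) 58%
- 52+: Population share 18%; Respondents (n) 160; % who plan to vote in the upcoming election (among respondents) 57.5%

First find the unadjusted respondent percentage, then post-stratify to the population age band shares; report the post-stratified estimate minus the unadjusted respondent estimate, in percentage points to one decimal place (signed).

Naive respondent-only estimate (weights = respondent counts):
  (160/560)×88.7 + (100/560)×72.4 + (140/560)×58 + (160/560)×57.5 = 69.2%
Reweighting by population age band shares:
  0.1×88.7 + 0.37×72.4 + 0.35×58 + 0.18×57.5 = 66.308%
Difference = 66.308 − 69.2 = -2.892 pp.

-2.9 percentage points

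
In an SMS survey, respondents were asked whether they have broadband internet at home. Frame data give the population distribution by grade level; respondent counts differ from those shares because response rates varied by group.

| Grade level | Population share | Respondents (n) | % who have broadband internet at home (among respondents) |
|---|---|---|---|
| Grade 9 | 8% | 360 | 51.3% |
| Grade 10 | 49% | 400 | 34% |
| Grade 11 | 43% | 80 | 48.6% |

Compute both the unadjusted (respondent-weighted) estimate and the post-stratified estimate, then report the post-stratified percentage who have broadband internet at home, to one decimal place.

Unadjusted (pooled respondent) estimate weights by respondent counts:
  (360/840)×51.3 + (400/840)×34 + (80/840)×48.6 = 42.8048%
Post-stratifying to population shares instead:
  0.08×51.3 + 0.49×34 + 0.43×48.6 = 41.662%

41.7%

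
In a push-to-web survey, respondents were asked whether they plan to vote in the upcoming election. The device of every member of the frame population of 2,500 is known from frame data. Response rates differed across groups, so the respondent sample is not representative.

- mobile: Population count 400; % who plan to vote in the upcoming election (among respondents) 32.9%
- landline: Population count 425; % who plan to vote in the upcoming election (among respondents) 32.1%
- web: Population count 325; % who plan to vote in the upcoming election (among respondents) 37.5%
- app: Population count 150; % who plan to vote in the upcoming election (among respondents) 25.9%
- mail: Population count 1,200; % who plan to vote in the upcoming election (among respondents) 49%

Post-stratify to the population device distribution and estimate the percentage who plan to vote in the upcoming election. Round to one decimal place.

Post-stratification weights by population share, not respondent share:
  mobile: (400/2,500) × 32.9 = 5.264
  landline: (425/2,500) × 32.1 = 5.457
  web: (325/2,500) × 37.5 = 4.875
  app: (150/2,500) × 25.9 = 1.554
  mail: (1,200/2,500) × 49 = 23.52
Post-stratified estimate = 40.67 → 40.7%.

40.7%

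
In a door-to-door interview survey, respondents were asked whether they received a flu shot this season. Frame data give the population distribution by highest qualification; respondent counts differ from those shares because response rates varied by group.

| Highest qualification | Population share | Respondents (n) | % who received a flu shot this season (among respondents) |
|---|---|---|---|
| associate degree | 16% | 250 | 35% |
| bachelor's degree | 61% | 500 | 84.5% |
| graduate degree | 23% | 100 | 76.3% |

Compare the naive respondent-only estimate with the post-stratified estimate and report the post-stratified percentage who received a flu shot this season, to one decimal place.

74.7%

Naive respondent-only estimate (weights = respondent counts):
  (250/850)×35 + (500/850)×84.5 + (100/850)×76.3 = 68.9765%
Reweighting by population highest qualification shares:
  0.16×35 + 0.61×84.5 + 0.23×76.3 = 74.694%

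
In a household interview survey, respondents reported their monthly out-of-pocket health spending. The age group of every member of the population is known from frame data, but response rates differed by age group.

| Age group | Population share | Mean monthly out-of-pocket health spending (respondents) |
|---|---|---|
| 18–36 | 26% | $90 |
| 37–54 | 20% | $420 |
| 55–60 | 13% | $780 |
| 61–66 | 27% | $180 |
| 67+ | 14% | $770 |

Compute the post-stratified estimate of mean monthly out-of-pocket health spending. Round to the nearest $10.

$370

Post-stratification weights by population share, not respondent share:
  18–36: 0.26 × 90 = 23.4
  37–54: 0.2 × 420 = 84
  55–60: 0.13 × 780 = 101.4
  61–66: 0.27 × 180 = 48.6
  67+: 0.14 × 770 = 107.8
Post-stratified estimate = 365.2 → $370.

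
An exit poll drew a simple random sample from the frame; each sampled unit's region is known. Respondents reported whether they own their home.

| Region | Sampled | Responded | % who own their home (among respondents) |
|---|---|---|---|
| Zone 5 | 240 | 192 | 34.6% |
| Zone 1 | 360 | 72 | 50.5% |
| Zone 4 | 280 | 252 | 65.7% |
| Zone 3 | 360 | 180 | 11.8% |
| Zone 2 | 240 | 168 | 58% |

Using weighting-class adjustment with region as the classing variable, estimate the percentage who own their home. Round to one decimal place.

Class response rates: Zone 5 192/240 = 80%, Zone 1 72/360 = 20%, Zone 4 252/280 = 90%, Zone 3 180/360 = 50%, Zone 2 168/240 = 70%.
With weight = n_sampled/n_responded per class, the weighted class total is n_sampled:
  Zone 5: 240 × 34.6 = 8304
  Zone 1: 360 × 50.5 = 18,180
  Zone 4: 280 × 65.7 = 18,396
  Zone 3: 360 × 11.8 = 4248
  Zone 2: 240 × 58 = 13,920
Adjusted estimate = 63,048 / 1,480 = 42.6 → 42.6%.

42.6%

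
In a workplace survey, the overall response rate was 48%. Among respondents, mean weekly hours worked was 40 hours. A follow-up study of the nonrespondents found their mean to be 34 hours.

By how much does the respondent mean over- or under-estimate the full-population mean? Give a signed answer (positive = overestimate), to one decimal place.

+3.1

Nonresponse fraction = 1 − 0.48 = 0.52.
Bias = (nonresponse fraction) × (respondent mean − nonrespondent mean)
     = 0.52 × (40 − 34) = 0.52 × 6 = 3.12.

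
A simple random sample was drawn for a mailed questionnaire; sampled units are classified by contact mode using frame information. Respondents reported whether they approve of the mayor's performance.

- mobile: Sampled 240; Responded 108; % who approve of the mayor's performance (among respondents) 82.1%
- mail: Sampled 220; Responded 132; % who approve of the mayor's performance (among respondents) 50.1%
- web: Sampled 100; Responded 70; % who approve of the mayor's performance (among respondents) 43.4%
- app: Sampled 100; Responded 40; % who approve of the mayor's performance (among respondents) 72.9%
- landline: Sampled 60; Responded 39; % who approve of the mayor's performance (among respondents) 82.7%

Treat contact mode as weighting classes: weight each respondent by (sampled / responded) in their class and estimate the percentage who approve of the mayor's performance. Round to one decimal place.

65.7%

Response rates by class: mobile 108/240 = 45%, mail 132/220 = 60%, web 70/100 = 70%, app 40/100 = 40%, landline 39/60 = 65%.
Inverse-response-rate weighting restores each class to its sampled count, so class totals weight by n_sampled:
  mobile: 240 × 82.1 = 19,704
  mail: 220 × 50.1 = 11,022
  web: 100 × 43.4 = 4340
  app: 100 × 72.9 = 7290
  landline: 60 × 82.7 = 4962
Adjusted estimate = 47,318 / 720 = 65.7194 → 65.7%.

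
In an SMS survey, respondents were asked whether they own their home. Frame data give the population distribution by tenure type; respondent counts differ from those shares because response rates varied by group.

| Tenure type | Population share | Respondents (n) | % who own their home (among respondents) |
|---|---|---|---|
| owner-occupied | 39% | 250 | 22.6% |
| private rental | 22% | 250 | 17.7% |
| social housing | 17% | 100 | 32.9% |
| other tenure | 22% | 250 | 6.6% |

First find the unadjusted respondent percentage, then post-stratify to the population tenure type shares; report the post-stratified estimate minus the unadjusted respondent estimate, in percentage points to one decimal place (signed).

Naive respondent-only estimate (weights = respondent counts):
  (250/850)×22.6 + (250/850)×17.7 + (100/850)×32.9 + (250/850)×6.6 = 17.6647%
Post-stratified estimate weights by population shares:
  0.39×22.6 + 0.22×17.7 + 0.17×32.9 + 0.22×6.6 = 19.753%
Difference = 19.753 − 17.6647 = 2.0883 pp.

+2.1 percentage points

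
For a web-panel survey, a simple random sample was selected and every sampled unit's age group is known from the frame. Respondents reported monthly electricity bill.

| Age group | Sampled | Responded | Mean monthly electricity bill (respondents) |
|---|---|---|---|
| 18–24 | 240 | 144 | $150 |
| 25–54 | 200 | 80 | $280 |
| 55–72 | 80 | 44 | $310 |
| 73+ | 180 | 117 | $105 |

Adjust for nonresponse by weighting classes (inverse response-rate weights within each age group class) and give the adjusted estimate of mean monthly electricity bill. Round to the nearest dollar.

$194

Class response rates: 18–24 144/240 = 60%, 25–54 80/200 = 40%, 55–72 44/80 = 55%, 73+ 117/180 = 65%.
With weight = n_sampled/n_responded per class, the weighted class total is n_sampled:
  18–24: 240 × 150 = 36,000
  25–54: 200 × 280 = 56,000
  55–72: 80 × 310 = 24,800
  73+: 180 × 105 = 18,900
Adjusted estimate = 135,700 / 700 = 193.857 → $194.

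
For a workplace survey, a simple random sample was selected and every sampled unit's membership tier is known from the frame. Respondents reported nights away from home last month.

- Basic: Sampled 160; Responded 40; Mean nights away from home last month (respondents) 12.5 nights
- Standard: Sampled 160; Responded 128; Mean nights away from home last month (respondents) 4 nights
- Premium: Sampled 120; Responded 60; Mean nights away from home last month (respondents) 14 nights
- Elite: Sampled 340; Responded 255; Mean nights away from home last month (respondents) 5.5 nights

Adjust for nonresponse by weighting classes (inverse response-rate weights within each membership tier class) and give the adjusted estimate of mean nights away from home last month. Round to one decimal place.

7.9

Class response rates: Basic 40/160 = 25%, Standard 128/160 = 80%, Premium 60/120 = 50%, Elite 255/340 = 75%.
Inverse-response-rate weighting restores each class to its sampled count, so class totals weight by n_sampled:
  Basic: 160 × 12.5 = 2000
  Standard: 160 × 4 = 640
  Premium: 120 × 14 = 1680
  Elite: 340 × 5.5 = 1870
Adjusted estimate = 6190 / 780 = 7.9359 → 7.9.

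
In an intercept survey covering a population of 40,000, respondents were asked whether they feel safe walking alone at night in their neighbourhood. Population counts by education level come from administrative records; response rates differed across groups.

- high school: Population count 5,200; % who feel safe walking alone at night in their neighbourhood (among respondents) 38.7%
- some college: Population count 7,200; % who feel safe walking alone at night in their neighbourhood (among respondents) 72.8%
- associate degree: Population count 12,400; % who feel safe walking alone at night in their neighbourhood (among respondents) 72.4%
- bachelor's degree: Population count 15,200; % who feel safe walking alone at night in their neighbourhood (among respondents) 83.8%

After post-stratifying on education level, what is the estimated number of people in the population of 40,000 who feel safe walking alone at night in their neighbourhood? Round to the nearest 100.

Apply each group's respondent rate to its population count:
  high school: 5,200 × 38.7% = 2012.4
  some college: 7,200 × 72.8% = 5241.6
  associate degree: 12,400 × 72.4% = 8977.6
  bachelor's degree: 15,200 × 83.8% = 12737.6
Estimated total = 28969.2 → 29,000.

29,000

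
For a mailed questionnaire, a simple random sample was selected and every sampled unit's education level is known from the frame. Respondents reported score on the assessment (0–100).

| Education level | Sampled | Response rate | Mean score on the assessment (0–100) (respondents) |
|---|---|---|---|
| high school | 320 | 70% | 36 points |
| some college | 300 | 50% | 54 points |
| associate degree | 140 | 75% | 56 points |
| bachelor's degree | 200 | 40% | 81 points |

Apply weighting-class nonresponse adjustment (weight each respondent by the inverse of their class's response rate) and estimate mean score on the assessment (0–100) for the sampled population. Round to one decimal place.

53.9

Inverse-response-rate weighting restores each class to its sampled count, so class totals weight by n_sampled:
  high school: 320 × 36 = 11,520
  some college: 300 × 54 = 16,200
  associate degree: 140 × 56 = 7840
  bachelor's degree: 200 × 81 = 16,200
Adjusted estimate = 51,760 / 960 = 53.9167 → 53.9.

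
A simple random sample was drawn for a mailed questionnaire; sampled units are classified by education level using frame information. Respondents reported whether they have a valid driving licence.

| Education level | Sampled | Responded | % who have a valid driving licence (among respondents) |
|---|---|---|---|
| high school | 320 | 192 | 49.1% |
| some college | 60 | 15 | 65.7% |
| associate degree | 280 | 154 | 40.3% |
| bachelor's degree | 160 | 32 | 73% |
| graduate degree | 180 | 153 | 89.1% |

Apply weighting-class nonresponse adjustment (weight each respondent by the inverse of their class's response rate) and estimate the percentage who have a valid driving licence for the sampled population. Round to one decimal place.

58.7%

Class response rates: high school 192/320 = 60%, some college 15/60 = 25%, associate degree 154/280 = 55%, bachelor's degree 32/160 = 20%, graduate degree 153/180 = 85%.
With weight = n_sampled/n_responded per class, the weighted class total is n_sampled:
  high school: 320 × 49.1 = 15,712
  some college: 60 × 65.7 = 3942
  associate degree: 280 × 40.3 = 11,284
  bachelor's degree: 160 × 73 = 11,680
  graduate degree: 180 × 89.1 = 16038
Adjusted estimate = 58,656 / 1,000 = 58.656 → 58.7%.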